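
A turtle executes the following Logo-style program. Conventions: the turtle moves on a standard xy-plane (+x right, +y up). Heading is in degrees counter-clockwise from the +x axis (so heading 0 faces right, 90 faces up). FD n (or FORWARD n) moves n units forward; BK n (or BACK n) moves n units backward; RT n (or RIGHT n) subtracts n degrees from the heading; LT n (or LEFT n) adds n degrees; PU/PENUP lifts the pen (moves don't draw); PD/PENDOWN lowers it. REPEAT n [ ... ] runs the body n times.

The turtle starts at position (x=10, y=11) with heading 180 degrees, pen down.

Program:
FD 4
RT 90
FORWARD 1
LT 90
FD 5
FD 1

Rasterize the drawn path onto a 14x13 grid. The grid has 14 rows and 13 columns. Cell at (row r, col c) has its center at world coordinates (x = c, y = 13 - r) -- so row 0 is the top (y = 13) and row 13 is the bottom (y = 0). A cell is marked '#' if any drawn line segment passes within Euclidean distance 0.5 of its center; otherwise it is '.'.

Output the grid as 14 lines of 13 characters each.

Segment 0: (10,11) -> (6,11)
Segment 1: (6,11) -> (6,12)
Segment 2: (6,12) -> (1,12)
Segment 3: (1,12) -> (0,12)

Answer: .............
#######......
......#####..
.............
.............
.............
.............
.............
.............
.............
.............
.............
.............
.............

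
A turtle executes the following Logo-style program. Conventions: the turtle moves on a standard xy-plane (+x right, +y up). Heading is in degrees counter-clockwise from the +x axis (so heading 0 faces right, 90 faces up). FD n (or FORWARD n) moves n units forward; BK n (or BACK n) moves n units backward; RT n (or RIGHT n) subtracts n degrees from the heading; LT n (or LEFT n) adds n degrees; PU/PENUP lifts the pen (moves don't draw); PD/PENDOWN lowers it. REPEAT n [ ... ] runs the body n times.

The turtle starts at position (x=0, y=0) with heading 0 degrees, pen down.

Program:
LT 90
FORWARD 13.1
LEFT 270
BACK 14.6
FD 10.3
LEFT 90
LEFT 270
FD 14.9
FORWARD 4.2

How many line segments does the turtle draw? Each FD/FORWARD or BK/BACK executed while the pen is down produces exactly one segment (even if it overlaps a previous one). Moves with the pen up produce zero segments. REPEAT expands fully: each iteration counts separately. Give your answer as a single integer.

Executing turtle program step by step:
Start: pos=(0,0), heading=0, pen down
LT 90: heading 0 -> 90
FD 13.1: (0,0) -> (0,13.1) [heading=90, draw]
LT 270: heading 90 -> 0
BK 14.6: (0,13.1) -> (-14.6,13.1) [heading=0, draw]
FD 10.3: (-14.6,13.1) -> (-4.3,13.1) [heading=0, draw]
LT 90: heading 0 -> 90
LT 270: heading 90 -> 0
FD 14.9: (-4.3,13.1) -> (10.6,13.1) [heading=0, draw]
FD 4.2: (10.6,13.1) -> (14.8,13.1) [heading=0, draw]
Final: pos=(14.8,13.1), heading=0, 5 segment(s) drawn
Segments drawn: 5

Answer: 5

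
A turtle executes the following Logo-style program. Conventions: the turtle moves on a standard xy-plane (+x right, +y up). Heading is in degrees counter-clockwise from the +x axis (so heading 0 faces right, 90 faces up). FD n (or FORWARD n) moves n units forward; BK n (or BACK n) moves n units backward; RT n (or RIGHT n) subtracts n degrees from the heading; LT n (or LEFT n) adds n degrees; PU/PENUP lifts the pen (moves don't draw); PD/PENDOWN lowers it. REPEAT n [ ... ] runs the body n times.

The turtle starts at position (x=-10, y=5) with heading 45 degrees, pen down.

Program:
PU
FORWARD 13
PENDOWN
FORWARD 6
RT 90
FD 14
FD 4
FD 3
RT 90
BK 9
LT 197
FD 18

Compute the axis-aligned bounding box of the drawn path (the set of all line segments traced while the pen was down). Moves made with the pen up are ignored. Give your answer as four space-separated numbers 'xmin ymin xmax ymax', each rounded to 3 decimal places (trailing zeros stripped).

Executing turtle program step by step:
Start: pos=(-10,5), heading=45, pen down
PU: pen up
FD 13: (-10,5) -> (-0.808,14.192) [heading=45, move]
PD: pen down
FD 6: (-0.808,14.192) -> (3.435,18.435) [heading=45, draw]
RT 90: heading 45 -> 315
FD 14: (3.435,18.435) -> (13.335,8.536) [heading=315, draw]
FD 4: (13.335,8.536) -> (16.163,5.707) [heading=315, draw]
FD 3: (16.163,5.707) -> (18.284,3.586) [heading=315, draw]
RT 90: heading 315 -> 225
BK 9: (18.284,3.586) -> (24.648,9.95) [heading=225, draw]
LT 197: heading 225 -> 62
FD 18: (24.648,9.95) -> (33.099,25.843) [heading=62, draw]
Final: pos=(33.099,25.843), heading=62, 6 segment(s) drawn

Segment endpoints: x in {-0.808, 3.435, 13.335, 16.163, 18.284, 24.648, 33.099}, y in {3.586, 5.707, 8.536, 9.95, 14.192, 18.435, 25.843}
xmin=-0.808, ymin=3.586, xmax=33.099, ymax=25.843

Answer: -0.808 3.586 33.099 25.843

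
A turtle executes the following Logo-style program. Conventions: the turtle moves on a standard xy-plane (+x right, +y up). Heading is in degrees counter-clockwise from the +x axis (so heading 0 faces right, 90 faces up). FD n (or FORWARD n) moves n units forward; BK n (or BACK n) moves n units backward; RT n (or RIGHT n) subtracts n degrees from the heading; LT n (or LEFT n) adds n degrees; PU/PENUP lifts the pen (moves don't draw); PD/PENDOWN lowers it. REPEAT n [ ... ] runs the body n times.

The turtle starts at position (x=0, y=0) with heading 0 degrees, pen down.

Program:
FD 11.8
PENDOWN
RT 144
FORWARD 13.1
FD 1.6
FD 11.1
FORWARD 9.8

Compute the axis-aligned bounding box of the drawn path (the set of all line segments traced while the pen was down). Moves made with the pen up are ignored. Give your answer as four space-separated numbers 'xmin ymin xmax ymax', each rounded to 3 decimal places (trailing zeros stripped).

Answer: -17.001 -20.925 11.8 0

Derivation:
Executing turtle program step by step:
Start: pos=(0,0), heading=0, pen down
FD 11.8: (0,0) -> (11.8,0) [heading=0, draw]
PD: pen down
RT 144: heading 0 -> 216
FD 13.1: (11.8,0) -> (1.202,-7.7) [heading=216, draw]
FD 1.6: (1.202,-7.7) -> (-0.093,-8.64) [heading=216, draw]
FD 11.1: (-0.093,-8.64) -> (-9.073,-15.165) [heading=216, draw]
FD 9.8: (-9.073,-15.165) -> (-17.001,-20.925) [heading=216, draw]
Final: pos=(-17.001,-20.925), heading=216, 5 segment(s) drawn

Segment endpoints: x in {-17.001, -9.073, -0.093, 0, 1.202, 11.8}, y in {-20.925, -15.165, -8.64, -7.7, 0}
xmin=-17.001, ymin=-20.925, xmax=11.8, ymax=0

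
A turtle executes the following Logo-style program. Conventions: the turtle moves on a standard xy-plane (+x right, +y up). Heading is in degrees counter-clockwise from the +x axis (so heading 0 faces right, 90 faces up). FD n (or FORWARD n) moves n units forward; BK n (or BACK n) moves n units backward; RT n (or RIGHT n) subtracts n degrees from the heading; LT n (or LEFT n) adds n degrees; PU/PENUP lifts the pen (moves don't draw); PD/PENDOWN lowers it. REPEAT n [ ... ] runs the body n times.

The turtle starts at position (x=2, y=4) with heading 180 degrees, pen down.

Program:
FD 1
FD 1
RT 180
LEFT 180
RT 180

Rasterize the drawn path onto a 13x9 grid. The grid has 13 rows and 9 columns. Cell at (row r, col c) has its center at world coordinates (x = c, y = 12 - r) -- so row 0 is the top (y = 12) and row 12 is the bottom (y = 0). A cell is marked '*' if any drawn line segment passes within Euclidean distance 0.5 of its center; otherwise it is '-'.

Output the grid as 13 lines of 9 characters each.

Answer: ---------
---------
---------
---------
---------
---------
---------
---------
***------
---------
---------
---------
---------

Derivation:
Segment 0: (2,4) -> (1,4)
Segment 1: (1,4) -> (0,4)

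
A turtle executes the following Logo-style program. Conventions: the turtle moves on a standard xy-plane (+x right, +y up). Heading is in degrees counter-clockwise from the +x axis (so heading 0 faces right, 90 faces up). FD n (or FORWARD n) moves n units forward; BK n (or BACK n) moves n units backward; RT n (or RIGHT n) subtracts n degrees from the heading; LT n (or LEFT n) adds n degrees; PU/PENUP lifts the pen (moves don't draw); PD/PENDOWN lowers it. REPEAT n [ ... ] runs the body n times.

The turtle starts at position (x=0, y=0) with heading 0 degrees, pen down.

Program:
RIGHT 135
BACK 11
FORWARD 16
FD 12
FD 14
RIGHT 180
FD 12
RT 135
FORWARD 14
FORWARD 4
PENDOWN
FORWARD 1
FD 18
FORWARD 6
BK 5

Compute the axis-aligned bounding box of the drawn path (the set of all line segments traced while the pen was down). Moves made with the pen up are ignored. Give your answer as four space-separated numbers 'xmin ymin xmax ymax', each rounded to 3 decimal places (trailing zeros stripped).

Answer: -21.92 -56.435 7.778 7.778

Derivation:
Executing turtle program step by step:
Start: pos=(0,0), heading=0, pen down
RT 135: heading 0 -> 225
BK 11: (0,0) -> (7.778,7.778) [heading=225, draw]
FD 16: (7.778,7.778) -> (-3.536,-3.536) [heading=225, draw]
FD 12: (-3.536,-3.536) -> (-12.021,-12.021) [heading=225, draw]
FD 14: (-12.021,-12.021) -> (-21.92,-21.92) [heading=225, draw]
RT 180: heading 225 -> 45
FD 12: (-21.92,-21.92) -> (-13.435,-13.435) [heading=45, draw]
RT 135: heading 45 -> 270
FD 14: (-13.435,-13.435) -> (-13.435,-27.435) [heading=270, draw]
FD 4: (-13.435,-27.435) -> (-13.435,-31.435) [heading=270, draw]
PD: pen down
FD 1: (-13.435,-31.435) -> (-13.435,-32.435) [heading=270, draw]
FD 18: (-13.435,-32.435) -> (-13.435,-50.435) [heading=270, draw]
FD 6: (-13.435,-50.435) -> (-13.435,-56.435) [heading=270, draw]
BK 5: (-13.435,-56.435) -> (-13.435,-51.435) [heading=270, draw]
Final: pos=(-13.435,-51.435), heading=270, 11 segment(s) drawn

Segment endpoints: x in {-21.92, -13.435, -13.435, -13.435, -13.435, -13.435, -12.021, -3.536, 0, 7.778}, y in {-56.435, -51.435, -50.435, -32.435, -31.435, -27.435, -21.92, -13.435, -12.021, -3.536, 0, 7.778}
xmin=-21.92, ymin=-56.435, xmax=7.778, ymax=7.778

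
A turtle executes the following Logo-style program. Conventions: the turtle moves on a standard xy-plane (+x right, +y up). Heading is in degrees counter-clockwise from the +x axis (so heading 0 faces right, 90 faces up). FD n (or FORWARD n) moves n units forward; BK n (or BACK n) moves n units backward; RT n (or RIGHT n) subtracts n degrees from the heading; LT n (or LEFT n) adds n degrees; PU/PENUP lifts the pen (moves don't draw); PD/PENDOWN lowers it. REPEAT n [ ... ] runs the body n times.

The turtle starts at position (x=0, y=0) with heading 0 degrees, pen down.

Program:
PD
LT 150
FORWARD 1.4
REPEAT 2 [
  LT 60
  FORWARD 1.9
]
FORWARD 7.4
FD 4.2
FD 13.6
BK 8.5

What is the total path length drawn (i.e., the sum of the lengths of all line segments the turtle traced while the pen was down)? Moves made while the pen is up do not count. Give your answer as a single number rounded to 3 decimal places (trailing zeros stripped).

Executing turtle program step by step:
Start: pos=(0,0), heading=0, pen down
PD: pen down
LT 150: heading 0 -> 150
FD 1.4: (0,0) -> (-1.212,0.7) [heading=150, draw]
REPEAT 2 [
  -- iteration 1/2 --
  LT 60: heading 150 -> 210
  FD 1.9: (-1.212,0.7) -> (-2.858,-0.25) [heading=210, draw]
  -- iteration 2/2 --
  LT 60: heading 210 -> 270
  FD 1.9: (-2.858,-0.25) -> (-2.858,-2.15) [heading=270, draw]
]
FD 7.4: (-2.858,-2.15) -> (-2.858,-9.55) [heading=270, draw]
FD 4.2: (-2.858,-9.55) -> (-2.858,-13.75) [heading=270, draw]
FD 13.6: (-2.858,-13.75) -> (-2.858,-27.35) [heading=270, draw]
BK 8.5: (-2.858,-27.35) -> (-2.858,-18.85) [heading=270, draw]
Final: pos=(-2.858,-18.85), heading=270, 7 segment(s) drawn

Segment lengths:
  seg 1: (0,0) -> (-1.212,0.7), length = 1.4
  seg 2: (-1.212,0.7) -> (-2.858,-0.25), length = 1.9
  seg 3: (-2.858,-0.25) -> (-2.858,-2.15), length = 1.9
  seg 4: (-2.858,-2.15) -> (-2.858,-9.55), length = 7.4
  seg 5: (-2.858,-9.55) -> (-2.858,-13.75), length = 4.2
  seg 6: (-2.858,-13.75) -> (-2.858,-27.35), length = 13.6
  seg 7: (-2.858,-27.35) -> (-2.858,-18.85), length = 8.5
Total = 38.9

Answer: 38.9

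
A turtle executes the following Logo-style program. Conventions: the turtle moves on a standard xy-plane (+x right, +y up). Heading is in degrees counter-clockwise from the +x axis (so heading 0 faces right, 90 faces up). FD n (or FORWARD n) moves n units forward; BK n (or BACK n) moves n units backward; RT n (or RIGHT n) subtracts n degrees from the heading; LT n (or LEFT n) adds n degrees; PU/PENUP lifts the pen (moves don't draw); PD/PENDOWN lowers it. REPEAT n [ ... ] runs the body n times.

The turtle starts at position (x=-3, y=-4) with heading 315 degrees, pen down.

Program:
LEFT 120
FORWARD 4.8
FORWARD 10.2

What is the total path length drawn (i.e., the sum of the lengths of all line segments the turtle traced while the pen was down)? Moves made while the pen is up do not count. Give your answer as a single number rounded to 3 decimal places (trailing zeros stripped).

Answer: 15

Derivation:
Executing turtle program step by step:
Start: pos=(-3,-4), heading=315, pen down
LT 120: heading 315 -> 75
FD 4.8: (-3,-4) -> (-1.758,0.636) [heading=75, draw]
FD 10.2: (-1.758,0.636) -> (0.882,10.489) [heading=75, draw]
Final: pos=(0.882,10.489), heading=75, 2 segment(s) drawn

Segment lengths:
  seg 1: (-3,-4) -> (-1.758,0.636), length = 4.8
  seg 2: (-1.758,0.636) -> (0.882,10.489), length = 10.2
Total = 15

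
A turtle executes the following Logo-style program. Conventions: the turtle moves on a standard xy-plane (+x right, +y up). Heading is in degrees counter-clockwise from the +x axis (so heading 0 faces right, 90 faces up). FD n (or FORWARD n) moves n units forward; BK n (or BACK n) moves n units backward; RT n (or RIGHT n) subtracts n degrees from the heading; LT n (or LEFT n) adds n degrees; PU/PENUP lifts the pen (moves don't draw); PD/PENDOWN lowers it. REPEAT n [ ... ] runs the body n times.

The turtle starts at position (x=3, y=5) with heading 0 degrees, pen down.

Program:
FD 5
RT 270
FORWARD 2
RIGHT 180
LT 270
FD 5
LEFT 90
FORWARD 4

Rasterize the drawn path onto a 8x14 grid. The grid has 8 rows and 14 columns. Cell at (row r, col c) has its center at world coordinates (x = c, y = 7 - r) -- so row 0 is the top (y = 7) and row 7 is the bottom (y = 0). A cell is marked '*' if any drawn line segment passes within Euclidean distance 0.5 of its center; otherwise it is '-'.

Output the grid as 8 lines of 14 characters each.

Answer: ---******-----
---*----*-----
---******-----
---*----------
---*----------
--------------
--------------
--------------

Derivation:
Segment 0: (3,5) -> (8,5)
Segment 1: (8,5) -> (8,7)
Segment 2: (8,7) -> (3,7)
Segment 3: (3,7) -> (3,3)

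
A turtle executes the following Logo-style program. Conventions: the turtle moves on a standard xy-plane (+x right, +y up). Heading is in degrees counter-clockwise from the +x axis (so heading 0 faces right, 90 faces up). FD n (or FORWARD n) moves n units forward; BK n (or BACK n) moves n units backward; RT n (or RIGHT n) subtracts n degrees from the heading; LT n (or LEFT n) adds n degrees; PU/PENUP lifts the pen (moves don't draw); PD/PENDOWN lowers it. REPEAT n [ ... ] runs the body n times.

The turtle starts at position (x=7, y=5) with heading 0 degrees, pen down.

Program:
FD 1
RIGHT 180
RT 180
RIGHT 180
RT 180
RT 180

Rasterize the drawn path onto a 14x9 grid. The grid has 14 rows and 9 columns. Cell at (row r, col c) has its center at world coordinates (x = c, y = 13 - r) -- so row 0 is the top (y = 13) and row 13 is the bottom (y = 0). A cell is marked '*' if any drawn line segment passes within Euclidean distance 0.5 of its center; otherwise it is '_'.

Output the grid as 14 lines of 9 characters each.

Answer: _________
_________
_________
_________
_________
_________
_________
_________
_______**
_________
_________
_________
_________
_________

Derivation:
Segment 0: (7,5) -> (8,5)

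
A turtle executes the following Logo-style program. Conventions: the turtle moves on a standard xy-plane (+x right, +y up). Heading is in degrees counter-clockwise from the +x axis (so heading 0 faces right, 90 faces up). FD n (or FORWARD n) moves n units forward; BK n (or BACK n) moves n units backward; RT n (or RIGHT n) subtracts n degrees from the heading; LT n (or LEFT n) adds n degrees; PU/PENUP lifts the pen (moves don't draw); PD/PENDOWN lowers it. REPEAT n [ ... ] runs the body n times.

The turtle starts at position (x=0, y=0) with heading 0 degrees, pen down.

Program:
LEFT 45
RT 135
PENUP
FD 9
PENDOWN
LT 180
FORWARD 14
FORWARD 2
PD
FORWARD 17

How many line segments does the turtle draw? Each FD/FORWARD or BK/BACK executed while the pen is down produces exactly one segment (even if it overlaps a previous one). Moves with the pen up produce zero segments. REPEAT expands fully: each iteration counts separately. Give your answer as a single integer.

Answer: 3

Derivation:
Executing turtle program step by step:
Start: pos=(0,0), heading=0, pen down
LT 45: heading 0 -> 45
RT 135: heading 45 -> 270
PU: pen up
FD 9: (0,0) -> (0,-9) [heading=270, move]
PD: pen down
LT 180: heading 270 -> 90
FD 14: (0,-9) -> (0,5) [heading=90, draw]
FD 2: (0,5) -> (0,7) [heading=90, draw]
PD: pen down
FD 17: (0,7) -> (0,24) [heading=90, draw]
Final: pos=(0,24), heading=90, 3 segment(s) drawn
Segments drawn: 3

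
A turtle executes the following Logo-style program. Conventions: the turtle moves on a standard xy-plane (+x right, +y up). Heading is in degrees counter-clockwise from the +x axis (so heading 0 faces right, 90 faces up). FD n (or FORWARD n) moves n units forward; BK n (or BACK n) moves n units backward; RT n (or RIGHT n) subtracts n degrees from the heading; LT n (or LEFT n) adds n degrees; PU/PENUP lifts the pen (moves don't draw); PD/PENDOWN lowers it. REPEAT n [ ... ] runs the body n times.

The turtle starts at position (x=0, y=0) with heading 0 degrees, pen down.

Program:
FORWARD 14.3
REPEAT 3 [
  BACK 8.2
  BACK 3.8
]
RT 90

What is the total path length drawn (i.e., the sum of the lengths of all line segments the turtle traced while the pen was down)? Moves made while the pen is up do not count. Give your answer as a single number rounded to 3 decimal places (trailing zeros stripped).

Executing turtle program step by step:
Start: pos=(0,0), heading=0, pen down
FD 14.3: (0,0) -> (14.3,0) [heading=0, draw]
REPEAT 3 [
  -- iteration 1/3 --
  BK 8.2: (14.3,0) -> (6.1,0) [heading=0, draw]
  BK 3.8: (6.1,0) -> (2.3,0) [heading=0, draw]
  -- iteration 2/3 --
  BK 8.2: (2.3,0) -> (-5.9,0) [heading=0, draw]
  BK 3.8: (-5.9,0) -> (-9.7,0) [heading=0, draw]
  -- iteration 3/3 --
  BK 8.2: (-9.7,0) -> (-17.9,0) [heading=0, draw]
  BK 3.8: (-17.9,0) -> (-21.7,0) [heading=0, draw]
]
RT 90: heading 0 -> 270
Final: pos=(-21.7,0), heading=270, 7 segment(s) drawn

Segment lengths:
  seg 1: (0,0) -> (14.3,0), length = 14.3
  seg 2: (14.3,0) -> (6.1,0), length = 8.2
  seg 3: (6.1,0) -> (2.3,0), length = 3.8
  seg 4: (2.3,0) -> (-5.9,0), length = 8.2
  seg 5: (-5.9,0) -> (-9.7,0), length = 3.8
  seg 6: (-9.7,0) -> (-17.9,0), length = 8.2
  seg 7: (-17.9,0) -> (-21.7,0), length = 3.8
Total = 50.3

Answer: 50.3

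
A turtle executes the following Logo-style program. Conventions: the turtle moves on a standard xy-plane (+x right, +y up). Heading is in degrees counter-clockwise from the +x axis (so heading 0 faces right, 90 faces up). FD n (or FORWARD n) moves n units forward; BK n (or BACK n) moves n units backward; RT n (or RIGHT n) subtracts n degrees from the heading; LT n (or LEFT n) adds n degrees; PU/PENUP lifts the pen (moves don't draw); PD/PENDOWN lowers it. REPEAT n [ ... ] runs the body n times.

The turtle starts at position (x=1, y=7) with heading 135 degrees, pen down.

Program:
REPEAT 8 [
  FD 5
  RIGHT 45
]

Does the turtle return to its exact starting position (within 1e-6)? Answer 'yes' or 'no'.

Answer: yes

Derivation:
Executing turtle program step by step:
Start: pos=(1,7), heading=135, pen down
REPEAT 8 [
  -- iteration 1/8 --
  FD 5: (1,7) -> (-2.536,10.536) [heading=135, draw]
  RT 45: heading 135 -> 90
  -- iteration 2/8 --
  FD 5: (-2.536,10.536) -> (-2.536,15.536) [heading=90, draw]
  RT 45: heading 90 -> 45
  -- iteration 3/8 --
  FD 5: (-2.536,15.536) -> (1,19.071) [heading=45, draw]
  RT 45: heading 45 -> 0
  -- iteration 4/8 --
  FD 5: (1,19.071) -> (6,19.071) [heading=0, draw]
  RT 45: heading 0 -> 315
  -- iteration 5/8 --
  FD 5: (6,19.071) -> (9.536,15.536) [heading=315, draw]
  RT 45: heading 315 -> 270
  -- iteration 6/8 --
  FD 5: (9.536,15.536) -> (9.536,10.536) [heading=270, draw]
  RT 45: heading 270 -> 225
  -- iteration 7/8 --
  FD 5: (9.536,10.536) -> (6,7) [heading=225, draw]
  RT 45: heading 225 -> 180
  -- iteration 8/8 --
  FD 5: (6,7) -> (1,7) [heading=180, draw]
  RT 45: heading 180 -> 135
]
Final: pos=(1,7), heading=135, 8 segment(s) drawn

Start position: (1, 7)
Final position: (1, 7)
Distance = 0; < 1e-6 -> CLOSED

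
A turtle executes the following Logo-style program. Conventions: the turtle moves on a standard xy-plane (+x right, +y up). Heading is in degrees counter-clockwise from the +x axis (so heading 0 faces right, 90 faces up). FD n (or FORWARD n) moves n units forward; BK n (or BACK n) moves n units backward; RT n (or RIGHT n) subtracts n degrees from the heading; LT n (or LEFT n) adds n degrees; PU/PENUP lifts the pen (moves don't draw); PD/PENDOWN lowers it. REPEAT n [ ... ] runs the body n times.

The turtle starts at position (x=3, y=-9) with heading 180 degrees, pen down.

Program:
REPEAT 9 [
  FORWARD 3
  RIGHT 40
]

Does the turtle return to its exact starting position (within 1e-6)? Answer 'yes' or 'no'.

Executing turtle program step by step:
Start: pos=(3,-9), heading=180, pen down
REPEAT 9 [
  -- iteration 1/9 --
  FD 3: (3,-9) -> (0,-9) [heading=180, draw]
  RT 40: heading 180 -> 140
  -- iteration 2/9 --
  FD 3: (0,-9) -> (-2.298,-7.072) [heading=140, draw]
  RT 40: heading 140 -> 100
  -- iteration 3/9 --
  FD 3: (-2.298,-7.072) -> (-2.819,-4.117) [heading=100, draw]
  RT 40: heading 100 -> 60
  -- iteration 4/9 --
  FD 3: (-2.819,-4.117) -> (-1.319,-1.519) [heading=60, draw]
  RT 40: heading 60 -> 20
  -- iteration 5/9 --
  FD 3: (-1.319,-1.519) -> (1.5,-0.493) [heading=20, draw]
  RT 40: heading 20 -> 340
  -- iteration 6/9 --
  FD 3: (1.5,-0.493) -> (4.319,-1.519) [heading=340, draw]
  RT 40: heading 340 -> 300
  -- iteration 7/9 --
  FD 3: (4.319,-1.519) -> (5.819,-4.117) [heading=300, draw]
  RT 40: heading 300 -> 260
  -- iteration 8/9 --
  FD 3: (5.819,-4.117) -> (5.298,-7.072) [heading=260, draw]
  RT 40: heading 260 -> 220
  -- iteration 9/9 --
  FD 3: (5.298,-7.072) -> (3,-9) [heading=220, draw]
  RT 40: heading 220 -> 180
]
Final: pos=(3,-9), heading=180, 9 segment(s) drawn

Start position: (3, -9)
Final position: (3, -9)
Distance = 0; < 1e-6 -> CLOSED

Answer: yes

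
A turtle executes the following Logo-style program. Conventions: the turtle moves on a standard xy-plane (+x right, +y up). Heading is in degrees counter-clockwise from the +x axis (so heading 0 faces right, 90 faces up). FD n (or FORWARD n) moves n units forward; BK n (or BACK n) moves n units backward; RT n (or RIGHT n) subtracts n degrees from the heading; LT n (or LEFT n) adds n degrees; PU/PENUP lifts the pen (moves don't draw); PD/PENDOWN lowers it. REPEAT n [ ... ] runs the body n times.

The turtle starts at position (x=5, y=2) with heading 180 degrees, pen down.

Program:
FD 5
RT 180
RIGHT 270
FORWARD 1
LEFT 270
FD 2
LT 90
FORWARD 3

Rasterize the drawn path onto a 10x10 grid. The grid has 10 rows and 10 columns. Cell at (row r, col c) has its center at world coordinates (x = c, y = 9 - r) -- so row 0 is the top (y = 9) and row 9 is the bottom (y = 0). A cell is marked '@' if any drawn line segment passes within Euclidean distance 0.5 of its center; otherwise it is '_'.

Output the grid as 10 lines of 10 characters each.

Answer: __________
__________
__________
__@_______
__@_______
__@_______
@@@_______
@@@@@@____
__________
__________

Derivation:
Segment 0: (5,2) -> (0,2)
Segment 1: (0,2) -> (-0,3)
Segment 2: (-0,3) -> (2,3)
Segment 3: (2,3) -> (2,6)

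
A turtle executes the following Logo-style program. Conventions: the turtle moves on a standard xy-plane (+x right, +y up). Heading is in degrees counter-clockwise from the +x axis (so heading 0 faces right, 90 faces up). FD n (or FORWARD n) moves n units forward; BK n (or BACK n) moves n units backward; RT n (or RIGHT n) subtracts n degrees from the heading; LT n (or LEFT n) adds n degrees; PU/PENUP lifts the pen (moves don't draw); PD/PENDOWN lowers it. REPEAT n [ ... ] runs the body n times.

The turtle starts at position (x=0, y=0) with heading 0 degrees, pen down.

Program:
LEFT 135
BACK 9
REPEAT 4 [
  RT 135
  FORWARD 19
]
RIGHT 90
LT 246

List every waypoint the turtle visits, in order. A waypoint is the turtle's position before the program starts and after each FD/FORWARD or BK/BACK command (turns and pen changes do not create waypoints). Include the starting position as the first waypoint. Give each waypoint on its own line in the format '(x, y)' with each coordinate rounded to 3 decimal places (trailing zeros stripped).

Answer: (0, 0)
(6.364, -6.364)
(25.364, -6.364)
(11.929, -19.799)
(11.929, -0.799)
(25.364, -14.234)

Derivation:
Executing turtle program step by step:
Start: pos=(0,0), heading=0, pen down
LT 135: heading 0 -> 135
BK 9: (0,0) -> (6.364,-6.364) [heading=135, draw]
REPEAT 4 [
  -- iteration 1/4 --
  RT 135: heading 135 -> 0
  FD 19: (6.364,-6.364) -> (25.364,-6.364) [heading=0, draw]
  -- iteration 2/4 --
  RT 135: heading 0 -> 225
  FD 19: (25.364,-6.364) -> (11.929,-19.799) [heading=225, draw]
  -- iteration 3/4 --
  RT 135: heading 225 -> 90
  FD 19: (11.929,-19.799) -> (11.929,-0.799) [heading=90, draw]
  -- iteration 4/4 --
  RT 135: heading 90 -> 315
  FD 19: (11.929,-0.799) -> (25.364,-14.234) [heading=315, draw]
]
RT 90: heading 315 -> 225
LT 246: heading 225 -> 111
Final: pos=(25.364,-14.234), heading=111, 5 segment(s) drawn
Waypoints (6 total):
(0, 0)
(6.364, -6.364)
(25.364, -6.364)
(11.929, -19.799)
(11.929, -0.799)
(25.364, -14.234)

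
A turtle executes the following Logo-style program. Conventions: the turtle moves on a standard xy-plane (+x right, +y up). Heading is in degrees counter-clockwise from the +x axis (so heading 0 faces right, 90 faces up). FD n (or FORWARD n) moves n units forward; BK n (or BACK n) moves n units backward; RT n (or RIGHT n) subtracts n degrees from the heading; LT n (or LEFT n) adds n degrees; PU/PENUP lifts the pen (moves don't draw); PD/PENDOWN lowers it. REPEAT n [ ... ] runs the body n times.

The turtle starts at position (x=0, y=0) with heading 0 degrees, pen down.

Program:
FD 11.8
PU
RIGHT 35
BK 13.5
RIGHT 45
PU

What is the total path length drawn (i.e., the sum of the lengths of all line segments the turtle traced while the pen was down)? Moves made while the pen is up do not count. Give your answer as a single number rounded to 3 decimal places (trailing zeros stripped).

Answer: 11.8

Derivation:
Executing turtle program step by step:
Start: pos=(0,0), heading=0, pen down
FD 11.8: (0,0) -> (11.8,0) [heading=0, draw]
PU: pen up
RT 35: heading 0 -> 325
BK 13.5: (11.8,0) -> (0.741,7.743) [heading=325, move]
RT 45: heading 325 -> 280
PU: pen up
Final: pos=(0.741,7.743), heading=280, 1 segment(s) drawn

Segment lengths:
  seg 1: (0,0) -> (11.8,0), length = 11.8
Total = 11.8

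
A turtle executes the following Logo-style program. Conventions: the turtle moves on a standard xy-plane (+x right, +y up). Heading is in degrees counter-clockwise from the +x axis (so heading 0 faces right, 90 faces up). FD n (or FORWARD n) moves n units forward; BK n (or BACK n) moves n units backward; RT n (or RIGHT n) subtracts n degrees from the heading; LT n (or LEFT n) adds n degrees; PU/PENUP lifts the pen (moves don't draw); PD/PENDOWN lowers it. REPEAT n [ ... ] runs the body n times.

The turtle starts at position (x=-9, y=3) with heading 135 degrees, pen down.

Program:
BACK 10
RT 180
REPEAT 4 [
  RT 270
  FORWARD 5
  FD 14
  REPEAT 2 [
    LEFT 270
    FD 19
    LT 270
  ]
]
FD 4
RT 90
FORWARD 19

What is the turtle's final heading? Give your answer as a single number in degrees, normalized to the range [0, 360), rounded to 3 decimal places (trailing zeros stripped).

Executing turtle program step by step:
Start: pos=(-9,3), heading=135, pen down
BK 10: (-9,3) -> (-1.929,-4.071) [heading=135, draw]
RT 180: heading 135 -> 315
REPEAT 4 [
  -- iteration 1/4 --
  RT 270: heading 315 -> 45
  FD 5: (-1.929,-4.071) -> (1.607,-0.536) [heading=45, draw]
  FD 14: (1.607,-0.536) -> (11.506,9.364) [heading=45, draw]
  REPEAT 2 [
    -- iteration 1/2 --
    LT 270: heading 45 -> 315
    FD 19: (11.506,9.364) -> (24.941,-4.071) [heading=315, draw]
    LT 270: heading 315 -> 225
    -- iteration 2/2 --
    LT 270: heading 225 -> 135
    FD 19: (24.941,-4.071) -> (11.506,9.364) [heading=135, draw]
    LT 270: heading 135 -> 45
  ]
  -- iteration 2/4 --
  RT 270: heading 45 -> 135
  FD 5: (11.506,9.364) -> (7.971,12.899) [heading=135, draw]
  FD 14: (7.971,12.899) -> (-1.929,22.799) [heading=135, draw]
  REPEAT 2 [
    -- iteration 1/2 --
    LT 270: heading 135 -> 45
    FD 19: (-1.929,22.799) -> (11.506,36.234) [heading=45, draw]
    LT 270: heading 45 -> 315
    -- iteration 2/2 --
    LT 270: heading 315 -> 225
    FD 19: (11.506,36.234) -> (-1.929,22.799) [heading=225, draw]
    LT 270: heading 225 -> 135
  ]
  -- iteration 3/4 --
  RT 270: heading 135 -> 225
  FD 5: (-1.929,22.799) -> (-5.464,19.263) [heading=225, draw]
  FD 14: (-5.464,19.263) -> (-15.364,9.364) [heading=225, draw]
  REPEAT 2 [
    -- iteration 1/2 --
    LT 270: heading 225 -> 135
    FD 19: (-15.364,9.364) -> (-28.799,22.799) [heading=135, draw]
    LT 270: heading 135 -> 45
    -- iteration 2/2 --
    LT 270: heading 45 -> 315
    FD 19: (-28.799,22.799) -> (-15.364,9.364) [heading=315, draw]
    LT 270: heading 315 -> 225
  ]
  -- iteration 4/4 --
  RT 270: heading 225 -> 315
  FD 5: (-15.364,9.364) -> (-11.828,5.828) [heading=315, draw]
  FD 14: (-11.828,5.828) -> (-1.929,-4.071) [heading=315, draw]
  REPEAT 2 [
    -- iteration 1/2 --
    LT 270: heading 315 -> 225
    FD 19: (-1.929,-4.071) -> (-15.364,-17.506) [heading=225, draw]
    LT 270: heading 225 -> 135
    -- iteration 2/2 --
    LT 270: heading 135 -> 45
    FD 19: (-15.364,-17.506) -> (-1.929,-4.071) [heading=45, draw]
    LT 270: heading 45 -> 315
  ]
]
FD 4: (-1.929,-4.071) -> (0.899,-6.899) [heading=315, draw]
RT 90: heading 315 -> 225
FD 19: (0.899,-6.899) -> (-12.536,-20.335) [heading=225, draw]
Final: pos=(-12.536,-20.335), heading=225, 19 segment(s) drawn

Answer: 225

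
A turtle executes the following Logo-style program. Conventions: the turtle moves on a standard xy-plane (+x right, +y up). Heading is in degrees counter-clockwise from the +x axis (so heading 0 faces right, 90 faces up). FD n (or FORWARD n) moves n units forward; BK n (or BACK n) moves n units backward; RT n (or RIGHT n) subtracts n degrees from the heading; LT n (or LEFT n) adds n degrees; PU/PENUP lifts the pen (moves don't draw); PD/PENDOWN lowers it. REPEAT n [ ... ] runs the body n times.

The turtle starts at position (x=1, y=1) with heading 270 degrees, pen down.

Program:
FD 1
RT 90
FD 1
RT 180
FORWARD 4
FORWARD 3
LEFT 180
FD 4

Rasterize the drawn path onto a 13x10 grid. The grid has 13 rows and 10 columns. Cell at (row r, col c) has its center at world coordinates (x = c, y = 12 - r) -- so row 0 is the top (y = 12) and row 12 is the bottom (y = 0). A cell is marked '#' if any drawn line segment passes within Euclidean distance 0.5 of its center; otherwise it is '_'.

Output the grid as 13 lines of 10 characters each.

Segment 0: (1,1) -> (1,0)
Segment 1: (1,0) -> (-0,0)
Segment 2: (-0,0) -> (4,0)
Segment 3: (4,0) -> (7,0)
Segment 4: (7,0) -> (3,0)

Answer: __________
__________
__________
__________
__________
__________
__________
__________
__________
__________
__________
_#________
########__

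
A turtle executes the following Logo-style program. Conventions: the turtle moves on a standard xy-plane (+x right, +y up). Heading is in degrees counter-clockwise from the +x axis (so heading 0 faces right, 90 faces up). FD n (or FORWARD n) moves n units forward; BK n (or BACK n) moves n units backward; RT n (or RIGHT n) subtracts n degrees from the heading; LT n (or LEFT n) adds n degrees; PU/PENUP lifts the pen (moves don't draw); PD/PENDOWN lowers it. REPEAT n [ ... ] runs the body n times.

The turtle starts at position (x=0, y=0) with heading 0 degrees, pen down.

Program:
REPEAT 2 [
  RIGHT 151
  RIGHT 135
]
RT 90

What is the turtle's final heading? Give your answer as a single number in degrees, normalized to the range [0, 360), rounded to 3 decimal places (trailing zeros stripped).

Executing turtle program step by step:
Start: pos=(0,0), heading=0, pen down
REPEAT 2 [
  -- iteration 1/2 --
  RT 151: heading 0 -> 209
  RT 135: heading 209 -> 74
  -- iteration 2/2 --
  RT 151: heading 74 -> 283
  RT 135: heading 283 -> 148
]
RT 90: heading 148 -> 58
Final: pos=(0,0), heading=58, 0 segment(s) drawn

Answer: 58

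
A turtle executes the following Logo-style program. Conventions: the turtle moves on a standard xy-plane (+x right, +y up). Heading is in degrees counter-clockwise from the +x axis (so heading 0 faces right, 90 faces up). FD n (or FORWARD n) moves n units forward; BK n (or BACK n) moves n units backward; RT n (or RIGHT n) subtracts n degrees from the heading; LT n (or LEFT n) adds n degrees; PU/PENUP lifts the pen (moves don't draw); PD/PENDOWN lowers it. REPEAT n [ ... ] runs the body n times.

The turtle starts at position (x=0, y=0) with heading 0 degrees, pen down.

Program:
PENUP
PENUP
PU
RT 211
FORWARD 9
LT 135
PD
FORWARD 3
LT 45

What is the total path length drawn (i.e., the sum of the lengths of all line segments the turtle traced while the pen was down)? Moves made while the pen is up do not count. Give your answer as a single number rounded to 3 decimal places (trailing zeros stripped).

Executing turtle program step by step:
Start: pos=(0,0), heading=0, pen down
PU: pen up
PU: pen up
PU: pen up
RT 211: heading 0 -> 149
FD 9: (0,0) -> (-7.715,4.635) [heading=149, move]
LT 135: heading 149 -> 284
PD: pen down
FD 3: (-7.715,4.635) -> (-6.989,1.724) [heading=284, draw]
LT 45: heading 284 -> 329
Final: pos=(-6.989,1.724), heading=329, 1 segment(s) drawn

Segment lengths:
  seg 1: (-7.715,4.635) -> (-6.989,1.724), length = 3
Total = 3

Answer: 3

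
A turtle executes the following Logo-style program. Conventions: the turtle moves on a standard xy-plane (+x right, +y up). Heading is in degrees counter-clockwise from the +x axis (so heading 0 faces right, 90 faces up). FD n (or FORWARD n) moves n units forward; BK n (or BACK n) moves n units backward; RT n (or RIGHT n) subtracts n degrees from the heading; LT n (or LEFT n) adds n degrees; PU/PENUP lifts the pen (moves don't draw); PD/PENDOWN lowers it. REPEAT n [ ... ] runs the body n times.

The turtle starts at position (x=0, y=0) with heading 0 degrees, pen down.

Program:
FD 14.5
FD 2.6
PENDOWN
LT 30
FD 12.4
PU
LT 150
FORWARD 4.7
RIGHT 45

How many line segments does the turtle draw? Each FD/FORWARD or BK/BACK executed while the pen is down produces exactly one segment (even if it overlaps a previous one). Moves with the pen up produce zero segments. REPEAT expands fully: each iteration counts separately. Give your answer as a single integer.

Answer: 3

Derivation:
Executing turtle program step by step:
Start: pos=(0,0), heading=0, pen down
FD 14.5: (0,0) -> (14.5,0) [heading=0, draw]
FD 2.6: (14.5,0) -> (17.1,0) [heading=0, draw]
PD: pen down
LT 30: heading 0 -> 30
FD 12.4: (17.1,0) -> (27.839,6.2) [heading=30, draw]
PU: pen up
LT 150: heading 30 -> 180
FD 4.7: (27.839,6.2) -> (23.139,6.2) [heading=180, move]
RT 45: heading 180 -> 135
Final: pos=(23.139,6.2), heading=135, 3 segment(s) drawn
Segments drawn: 3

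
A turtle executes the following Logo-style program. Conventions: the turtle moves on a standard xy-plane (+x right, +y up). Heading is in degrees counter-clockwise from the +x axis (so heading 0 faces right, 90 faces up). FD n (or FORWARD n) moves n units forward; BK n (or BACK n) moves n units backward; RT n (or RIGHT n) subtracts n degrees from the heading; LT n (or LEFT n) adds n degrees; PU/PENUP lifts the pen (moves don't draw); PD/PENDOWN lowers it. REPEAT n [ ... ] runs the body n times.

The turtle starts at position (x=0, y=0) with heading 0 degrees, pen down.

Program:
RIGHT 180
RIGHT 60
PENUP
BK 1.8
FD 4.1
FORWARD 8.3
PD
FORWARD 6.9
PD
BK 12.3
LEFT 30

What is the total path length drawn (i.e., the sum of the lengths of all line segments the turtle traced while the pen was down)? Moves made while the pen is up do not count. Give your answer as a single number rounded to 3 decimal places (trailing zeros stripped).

Answer: 19.2

Derivation:
Executing turtle program step by step:
Start: pos=(0,0), heading=0, pen down
RT 180: heading 0 -> 180
RT 60: heading 180 -> 120
PU: pen up
BK 1.8: (0,0) -> (0.9,-1.559) [heading=120, move]
FD 4.1: (0.9,-1.559) -> (-1.15,1.992) [heading=120, move]
FD 8.3: (-1.15,1.992) -> (-5.3,9.18) [heading=120, move]
PD: pen down
FD 6.9: (-5.3,9.18) -> (-8.75,15.155) [heading=120, draw]
PD: pen down
BK 12.3: (-8.75,15.155) -> (-2.6,4.503) [heading=120, draw]
LT 30: heading 120 -> 150
Final: pos=(-2.6,4.503), heading=150, 2 segment(s) drawn

Segment lengths:
  seg 1: (-5.3,9.18) -> (-8.75,15.155), length = 6.9
  seg 2: (-8.75,15.155) -> (-2.6,4.503), length = 12.3
Total = 19.2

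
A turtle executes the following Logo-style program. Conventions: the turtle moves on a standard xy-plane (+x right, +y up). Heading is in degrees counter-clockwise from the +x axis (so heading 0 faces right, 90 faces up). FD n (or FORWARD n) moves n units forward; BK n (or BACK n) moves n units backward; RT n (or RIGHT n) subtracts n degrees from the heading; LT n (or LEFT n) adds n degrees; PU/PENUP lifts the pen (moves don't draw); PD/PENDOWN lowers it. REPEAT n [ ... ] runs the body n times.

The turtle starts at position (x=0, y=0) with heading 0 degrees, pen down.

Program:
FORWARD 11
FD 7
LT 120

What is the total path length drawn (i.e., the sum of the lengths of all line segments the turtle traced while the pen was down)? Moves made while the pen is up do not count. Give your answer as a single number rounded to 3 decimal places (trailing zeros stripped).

Executing turtle program step by step:
Start: pos=(0,0), heading=0, pen down
FD 11: (0,0) -> (11,0) [heading=0, draw]
FD 7: (11,0) -> (18,0) [heading=0, draw]
LT 120: heading 0 -> 120
Final: pos=(18,0), heading=120, 2 segment(s) drawn

Segment lengths:
  seg 1: (0,0) -> (11,0), length = 11
  seg 2: (11,0) -> (18,0), length = 7
Total = 18

Answer: 18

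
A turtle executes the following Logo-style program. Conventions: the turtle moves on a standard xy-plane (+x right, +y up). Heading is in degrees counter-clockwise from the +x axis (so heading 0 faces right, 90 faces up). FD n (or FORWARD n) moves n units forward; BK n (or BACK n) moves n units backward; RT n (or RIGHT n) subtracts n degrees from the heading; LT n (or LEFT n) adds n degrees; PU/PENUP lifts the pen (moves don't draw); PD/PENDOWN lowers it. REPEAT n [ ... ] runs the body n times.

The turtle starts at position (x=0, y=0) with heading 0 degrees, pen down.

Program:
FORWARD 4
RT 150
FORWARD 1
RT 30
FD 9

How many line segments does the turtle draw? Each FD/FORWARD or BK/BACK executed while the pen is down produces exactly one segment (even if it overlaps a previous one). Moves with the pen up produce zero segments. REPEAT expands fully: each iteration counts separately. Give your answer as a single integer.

Answer: 3

Derivation:
Executing turtle program step by step:
Start: pos=(0,0), heading=0, pen down
FD 4: (0,0) -> (4,0) [heading=0, draw]
RT 150: heading 0 -> 210
FD 1: (4,0) -> (3.134,-0.5) [heading=210, draw]
RT 30: heading 210 -> 180
FD 9: (3.134,-0.5) -> (-5.866,-0.5) [heading=180, draw]
Final: pos=(-5.866,-0.5), heading=180, 3 segment(s) drawn
Segments drawn: 3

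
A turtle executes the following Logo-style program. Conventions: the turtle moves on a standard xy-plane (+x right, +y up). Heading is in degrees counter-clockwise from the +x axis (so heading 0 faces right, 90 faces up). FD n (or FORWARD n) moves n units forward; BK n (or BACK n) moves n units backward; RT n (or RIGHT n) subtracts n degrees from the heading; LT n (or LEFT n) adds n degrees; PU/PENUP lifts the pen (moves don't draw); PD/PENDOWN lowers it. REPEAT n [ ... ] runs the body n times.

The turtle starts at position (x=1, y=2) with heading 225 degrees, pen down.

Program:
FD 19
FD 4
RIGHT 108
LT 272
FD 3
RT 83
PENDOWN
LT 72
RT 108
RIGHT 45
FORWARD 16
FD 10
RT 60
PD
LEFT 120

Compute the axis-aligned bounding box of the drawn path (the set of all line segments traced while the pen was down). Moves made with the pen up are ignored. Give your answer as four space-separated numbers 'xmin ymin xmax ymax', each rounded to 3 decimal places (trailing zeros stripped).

Answer: -31.024 -31.194 1 2

Derivation:
Executing turtle program step by step:
Start: pos=(1,2), heading=225, pen down
FD 19: (1,2) -> (-12.435,-11.435) [heading=225, draw]
FD 4: (-12.435,-11.435) -> (-15.263,-14.263) [heading=225, draw]
RT 108: heading 225 -> 117
LT 272: heading 117 -> 29
FD 3: (-15.263,-14.263) -> (-12.64,-12.809) [heading=29, draw]
RT 83: heading 29 -> 306
PD: pen down
LT 72: heading 306 -> 18
RT 108: heading 18 -> 270
RT 45: heading 270 -> 225
FD 16: (-12.64,-12.809) -> (-23.953,-24.123) [heading=225, draw]
FD 10: (-23.953,-24.123) -> (-31.024,-31.194) [heading=225, draw]
RT 60: heading 225 -> 165
PD: pen down
LT 120: heading 165 -> 285
Final: pos=(-31.024,-31.194), heading=285, 5 segment(s) drawn

Segment endpoints: x in {-31.024, -23.953, -15.263, -12.64, -12.435, 1}, y in {-31.194, -24.123, -14.263, -12.809, -11.435, 2}
xmin=-31.024, ymin=-31.194, xmax=1, ymax=2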